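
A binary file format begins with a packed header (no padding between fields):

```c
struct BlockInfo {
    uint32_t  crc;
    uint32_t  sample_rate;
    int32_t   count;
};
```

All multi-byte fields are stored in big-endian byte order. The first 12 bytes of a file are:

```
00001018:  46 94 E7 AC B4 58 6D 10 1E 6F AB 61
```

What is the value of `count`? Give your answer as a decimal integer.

`count` follows `crc` (4 B), `sample_rate` (4 B), so it starts at offset 4 + 4 = 8 and occupies 4 bytes.
Bytes at offsets 8..11: 1E 6F AB 61.
Big-endian stores the most-significant byte at the lowest address.
The bytes are already most-significant first: 0x1E6FAB61.
0x1E6FAB61 = 510634849.

510634849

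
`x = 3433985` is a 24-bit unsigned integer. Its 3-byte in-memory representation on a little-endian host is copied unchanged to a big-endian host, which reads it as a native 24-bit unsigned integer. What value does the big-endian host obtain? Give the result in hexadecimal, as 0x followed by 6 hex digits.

0x016634

3433985 in 24-bit hexadecimal is 0x346601.
Stored little-endian, the bytes at ascending addresses are 01 66 34.
Read back as big-endian, the last byte is least significant, giving 0x016634.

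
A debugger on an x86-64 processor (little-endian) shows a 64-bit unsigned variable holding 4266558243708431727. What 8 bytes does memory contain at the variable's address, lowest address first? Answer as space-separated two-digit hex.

4266558243708431727 in hexadecimal, padded to 64 bits, is 0x3B35DC1E11C16D6F.
Split into bytes (most-significant first): 3B 35 DC 1E 11 C1 6D 6F.
Little-endian stores the least-significant byte at the lowest address.
So at ascending addresses the bytes are 6F 6D C1 11 1E DC 35 3B.

6F 6D C1 11 1E DC 35 3B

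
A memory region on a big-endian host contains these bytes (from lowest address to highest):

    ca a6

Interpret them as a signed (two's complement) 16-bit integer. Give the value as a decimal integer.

-13658

Big-endian: lowest address holds the most-significant byte.
The bytes are already most-significant first: 0xCAA6.
Top bit is set, so as a signed 16-bit value this is 0xCAA6 − 2^16 = -13658.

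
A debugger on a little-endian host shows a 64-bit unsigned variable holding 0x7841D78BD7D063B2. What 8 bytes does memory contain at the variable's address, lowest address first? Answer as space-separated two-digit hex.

B2 63 D0 D7 8B D7 41 78

Split into bytes (most-significant first): 78 41 D7 8B D7 D0 63 B2.
Little-endian: lowest address holds the least-significant byte.
So at ascending addresses the bytes are B2 63 D0 D7 8B D7 41 78.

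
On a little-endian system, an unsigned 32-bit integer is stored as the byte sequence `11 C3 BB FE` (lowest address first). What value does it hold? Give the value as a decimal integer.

4273718033

In little-endian order the low byte comes first in memory.
Reassemble most-significant byte first: FE BB C3 11 → 0xFEBBC311.
0xFEBBC311 = 4273718033.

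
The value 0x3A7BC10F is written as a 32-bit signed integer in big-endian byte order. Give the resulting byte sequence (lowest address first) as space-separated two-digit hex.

Split into bytes (most-significant first): 3A 7B C1 0F.
Big-endian stores the most-significant byte at the lowest address.
So the memory order matches the most-significant-first order: 3A 7B C1 0F.

3A 7B C1 0F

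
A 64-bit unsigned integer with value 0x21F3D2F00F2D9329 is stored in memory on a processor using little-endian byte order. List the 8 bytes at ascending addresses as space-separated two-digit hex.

29 93 2D 0F F0 D2 F3 21

Split into bytes (most-significant first): 21 F3 D2 F0 0F 2D 93 29.
Little-endian: lowest address holds the least-significant byte.
So at ascending addresses the bytes are 29 93 2D 0F F0 D2 F3 21.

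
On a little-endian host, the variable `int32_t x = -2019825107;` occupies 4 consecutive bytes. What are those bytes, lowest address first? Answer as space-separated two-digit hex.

Two's complement of -2019825107 in 32 bits: 2019825107 = 0x786415D3; invert → 0x879BEA2C; add 1 → 0x879BEA2D.
Split into bytes (most-significant first): 87 9B EA 2D.
Little-endian stores the least-significant byte at the lowest address.
So at ascending addresses the bytes are 2D EA 9B 87.

2D EA 9B 87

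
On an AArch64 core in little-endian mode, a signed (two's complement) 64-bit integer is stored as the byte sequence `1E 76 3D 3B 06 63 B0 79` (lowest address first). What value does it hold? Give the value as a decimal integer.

8768617352905192990

Little-endian stores the least-significant byte at the lowest address.
Reassemble most-significant byte first: 79 B0 63 06 3B 3D 76 1E → 0x79B063063B3D761E.
0x79B063063B3D761E = 8768617352905192990.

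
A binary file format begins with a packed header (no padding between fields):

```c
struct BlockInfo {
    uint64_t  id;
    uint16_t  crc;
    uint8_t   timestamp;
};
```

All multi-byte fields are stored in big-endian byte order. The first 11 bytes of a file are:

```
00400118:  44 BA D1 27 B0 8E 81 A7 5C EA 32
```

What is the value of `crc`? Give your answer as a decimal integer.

`crc` follows `id` (8 bytes), so it starts at byte offset 8 and occupies 2 bytes.
Bytes at offsets 8..9: 5C EA.
Big-endian stores the most-significant byte at the lowest address.
The bytes are already most-significant first: 0x5CEA.
0x5CEA = 23786.

23786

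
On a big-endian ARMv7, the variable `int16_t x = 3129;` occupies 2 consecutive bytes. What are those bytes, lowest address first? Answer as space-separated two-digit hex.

0C 39

3129 in hexadecimal, padded to 16 bits, is 0x0C39.
Split into bytes (most-significant first): 0C 39.
Big-endian: lowest address holds the most-significant byte.
So the memory order matches the most-significant-first order: 0C 39.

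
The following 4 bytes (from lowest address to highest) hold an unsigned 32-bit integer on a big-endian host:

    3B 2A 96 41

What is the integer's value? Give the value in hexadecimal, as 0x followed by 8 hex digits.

Big-endian: lowest address holds the most-significant byte.
The bytes are already most-significant first: 0x3B2A9641.

0x3B2A9641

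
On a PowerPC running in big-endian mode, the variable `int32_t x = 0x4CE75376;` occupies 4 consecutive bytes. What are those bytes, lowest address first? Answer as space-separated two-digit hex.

4C E7 53 76

Split into bytes (most-significant first): 4C E7 53 76.
In big-endian order the high byte comes first in memory.
So the memory order matches the most-significant-first order: 4C E7 53 76.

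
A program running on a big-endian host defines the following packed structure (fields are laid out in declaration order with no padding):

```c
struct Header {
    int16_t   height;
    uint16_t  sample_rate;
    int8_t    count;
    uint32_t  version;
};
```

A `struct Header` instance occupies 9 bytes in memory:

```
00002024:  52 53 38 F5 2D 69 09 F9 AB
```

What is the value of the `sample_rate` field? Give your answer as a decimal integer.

14581

`sample_rate` follows `height` (2 bytes), so it starts at byte offset 2 and occupies 2 bytes.
Bytes at offsets 2..3: 38 F5.
Big-endian stores the most-significant byte at the lowest address.
The bytes are already most-significant first: 0x38F5.
0x38F5 = 14581.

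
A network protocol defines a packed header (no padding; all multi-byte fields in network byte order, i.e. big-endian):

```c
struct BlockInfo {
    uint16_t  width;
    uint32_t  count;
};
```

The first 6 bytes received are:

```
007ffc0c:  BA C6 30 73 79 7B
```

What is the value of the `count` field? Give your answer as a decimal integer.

`count` follows `width` (2 bytes), so it starts at byte offset 2 and occupies 4 bytes.
Bytes at offsets 2..5: 30 73 79 7B.
Big-endian: lowest address holds the most-significant byte.
The bytes are already most-significant first: 0x3073797B.
0x3073797B = 812874107.

812874107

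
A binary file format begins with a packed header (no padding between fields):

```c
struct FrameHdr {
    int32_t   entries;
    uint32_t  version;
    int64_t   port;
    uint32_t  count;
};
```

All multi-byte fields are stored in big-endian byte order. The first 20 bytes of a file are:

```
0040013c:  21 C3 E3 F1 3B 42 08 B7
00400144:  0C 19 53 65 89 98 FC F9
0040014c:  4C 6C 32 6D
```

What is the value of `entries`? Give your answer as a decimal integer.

566486001

`entries` is the first field, at byte offset 0, occupying 4 bytes.
Bytes at offsets 0..3: 21 C3 E3 F1.
Big-endian stores the most-significant byte at the lowest address.
The bytes are already most-significant first: 0x21C3E3F1.
0x21C3E3F1 = 566486001.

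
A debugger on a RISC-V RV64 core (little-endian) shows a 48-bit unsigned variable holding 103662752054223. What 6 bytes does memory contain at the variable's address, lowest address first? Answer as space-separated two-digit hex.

103662752054223 in hexadecimal, padded to 48 bits, is 0x5E47DD833BCF.
Split into bytes (most-significant first): 5E 47 DD 83 3B CF.
In little-endian order the low byte comes first in memory.
So at ascending addresses the bytes are CF 3B 83 DD 47 5E.

CF 3B 83 DD 47 5E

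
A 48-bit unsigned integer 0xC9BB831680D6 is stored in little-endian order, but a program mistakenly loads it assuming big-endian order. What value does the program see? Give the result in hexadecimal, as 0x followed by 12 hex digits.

Stored little-endian, the bytes at ascending addresses are D6 80 16 83 BB C9.
Read back as big-endian, the last byte is least significant, giving 0xD6801683BBC9.

0xD6801683BBC9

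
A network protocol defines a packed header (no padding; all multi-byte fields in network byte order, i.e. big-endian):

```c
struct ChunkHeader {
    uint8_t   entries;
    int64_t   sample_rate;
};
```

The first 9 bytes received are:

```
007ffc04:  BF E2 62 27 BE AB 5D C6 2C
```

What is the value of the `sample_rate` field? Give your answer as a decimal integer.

`sample_rate` follows `entries` (1 byte), so it starts at byte offset 1 and occupies 8 bytes.
Bytes at offsets 1..8: E2 62 27 BE AB 5D C6 2C.
In big-endian order the high byte comes first in memory.
The bytes are already most-significant first: 0xE26227BEAB5DC62C.
Top bit is set, so as a signed 64-bit value this is 0xE26227BEAB5DC62C − 2^64 = -2134099573547874772.

-2134099573547874772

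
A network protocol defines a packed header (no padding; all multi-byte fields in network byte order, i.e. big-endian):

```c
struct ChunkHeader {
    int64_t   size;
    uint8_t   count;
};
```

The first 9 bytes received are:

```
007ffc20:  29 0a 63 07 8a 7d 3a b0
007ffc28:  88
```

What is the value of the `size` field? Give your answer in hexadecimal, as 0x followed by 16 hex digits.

0x290A63078A7D3AB0

`size` is the first field, at byte offset 0, occupying 8 bytes.
Bytes at offsets 0..7: 29 0A 63 07 8A 7D 3A B0.
In big-endian order the high byte comes first in memory.
The bytes are already most-significant first: 0x290A63078A7D3AB0.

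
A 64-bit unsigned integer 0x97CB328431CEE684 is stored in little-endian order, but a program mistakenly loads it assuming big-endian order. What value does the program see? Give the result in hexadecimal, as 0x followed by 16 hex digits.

Stored little-endian, the bytes at ascending addresses are 84 E6 CE 31 84 32 CB 97.
Read back as big-endian, the last byte is least significant, giving 0x84E6CE318432CB97.

0x84E6CE318432CB97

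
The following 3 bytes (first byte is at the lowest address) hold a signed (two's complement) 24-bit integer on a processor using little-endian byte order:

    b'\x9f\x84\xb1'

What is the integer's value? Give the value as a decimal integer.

-5143393

Little-endian: lowest address holds the least-significant byte.
Reassemble most-significant byte first: B1 84 9F → 0xB1849F.
Top bit is set, so as a signed 24-bit value this is 0xB1849F − 2^24 = -5143393.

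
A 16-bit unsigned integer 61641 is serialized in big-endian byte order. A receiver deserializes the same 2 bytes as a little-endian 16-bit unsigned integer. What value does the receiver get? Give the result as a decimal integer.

61641 in 16-bit hexadecimal is 0xF0C9.
Stored big-endian, the bytes at ascending addresses are F0 C9.
Read back as little-endian, the first byte is least significant, giving 0xC9F0.
0xC9F0 = 51696.

51696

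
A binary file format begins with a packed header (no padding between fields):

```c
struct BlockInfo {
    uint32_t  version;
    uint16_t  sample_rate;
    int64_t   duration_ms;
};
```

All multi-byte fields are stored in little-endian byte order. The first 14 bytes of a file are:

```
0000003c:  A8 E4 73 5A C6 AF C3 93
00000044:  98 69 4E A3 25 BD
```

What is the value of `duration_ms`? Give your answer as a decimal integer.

-4817264669228493885

`duration_ms` follows `version` (4 B), `sample_rate` (2 B), so it starts at offset 4 + 2 = 6 and occupies 8 bytes.
Bytes at offsets 6..13: C3 93 98 69 4E A3 25 BD.
Little-endian stores the least-significant byte at the lowest address.
Reassemble most-significant byte first: BD 25 A3 4E 69 98 93 C3 → 0xBD25A34E699893C3.
Top bit is set, so as a signed 64-bit value this is 0xBD25A34E699893C3 − 2^64 = -4817264669228493885.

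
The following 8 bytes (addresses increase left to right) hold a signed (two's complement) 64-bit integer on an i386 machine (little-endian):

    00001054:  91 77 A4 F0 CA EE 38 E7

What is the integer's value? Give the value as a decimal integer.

Little-endian: lowest address holds the least-significant byte.
Reassemble most-significant byte first: E7 38 EE CA F0 A4 77 91 → 0xE738EECAF0A47791.
Top bit is set, so as a signed 64-bit value this is 0xE738EECAF0A47791 − 2^64 = -1785414696864286831.

-1785414696864286831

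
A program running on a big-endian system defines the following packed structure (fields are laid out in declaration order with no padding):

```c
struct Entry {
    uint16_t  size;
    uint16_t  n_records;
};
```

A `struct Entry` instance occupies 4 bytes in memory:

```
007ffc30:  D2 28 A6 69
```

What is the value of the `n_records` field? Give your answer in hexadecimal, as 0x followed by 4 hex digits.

`n_records` follows `size` (2 bytes), so it starts at byte offset 2 and occupies 2 bytes.
Bytes at offsets 2..3: A6 69.
Big-endian: lowest address holds the most-significant byte.
The bytes are already most-significant first: 0xA669.

0xA669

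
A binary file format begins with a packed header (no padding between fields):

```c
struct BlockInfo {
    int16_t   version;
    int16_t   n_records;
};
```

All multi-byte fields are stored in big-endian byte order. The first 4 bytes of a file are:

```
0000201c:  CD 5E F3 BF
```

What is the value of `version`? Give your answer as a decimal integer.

-12962

`version` is the first field, at byte offset 0, occupying 2 bytes.
Bytes at offsets 0..1: CD 5E.
Big-endian: lowest address holds the most-significant byte.
The bytes are already most-significant first: 0xCD5E.
Top bit is set, so as a signed 16-bit value this is 0xCD5E − 2^16 = -12962.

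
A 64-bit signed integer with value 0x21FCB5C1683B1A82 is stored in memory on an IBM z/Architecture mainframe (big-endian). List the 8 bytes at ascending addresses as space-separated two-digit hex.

Split into bytes (most-significant first): 21 FC B5 C1 68 3B 1A 82.
Big-endian: lowest address holds the most-significant byte.
So the memory order matches the most-significant-first order: 21 FC B5 C1 68 3B 1A 82.

21 FC B5 C1 68 3B 1A 82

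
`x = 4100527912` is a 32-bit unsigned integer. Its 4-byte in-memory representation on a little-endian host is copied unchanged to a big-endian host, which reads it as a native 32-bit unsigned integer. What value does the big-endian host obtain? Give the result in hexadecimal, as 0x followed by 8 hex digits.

0x281769F4

4100527912 in 32-bit hexadecimal is 0xF4691728.
Stored little-endian, the bytes at ascending addresses are 28 17 69 F4.
Read back as big-endian, the last byte is least significant, giving 0x281769F4.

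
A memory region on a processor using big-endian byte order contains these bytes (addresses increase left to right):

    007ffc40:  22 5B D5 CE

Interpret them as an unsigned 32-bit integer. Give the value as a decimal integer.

Big-endian: lowest address holds the most-significant byte.
The bytes are already most-significant first: 0x225BD5CE.
0x225BD5CE = 576443854.

576443854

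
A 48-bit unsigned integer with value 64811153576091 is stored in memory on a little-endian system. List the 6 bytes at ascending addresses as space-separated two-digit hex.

64811153576091 in hexadecimal, padded to 48 bits, is 0x3AF205C9509B.
Split into bytes (most-significant first): 3A F2 05 C9 50 9B.
In little-endian order the low byte comes first in memory.
So at ascending addresses the bytes are 9B 50 C9 05 F2 3A.

9B 50 C9 05 F2 3A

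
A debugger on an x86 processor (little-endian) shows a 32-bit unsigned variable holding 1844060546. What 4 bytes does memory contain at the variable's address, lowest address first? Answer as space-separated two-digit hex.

1844060546 in hexadecimal, padded to 32 bits, is 0x6DEA2182.
Split into bytes (most-significant first): 6D EA 21 82.
Little-endian stores the least-significant byte at the lowest address.
So at ascending addresses the bytes are 82 21 EA 6D.

82 21 EA 6D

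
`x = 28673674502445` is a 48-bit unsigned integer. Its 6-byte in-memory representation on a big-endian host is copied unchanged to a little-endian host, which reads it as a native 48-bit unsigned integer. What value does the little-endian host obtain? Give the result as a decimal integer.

28673674502445 in 48-bit hexadecimal is 0x1A141C2EE12D.
Stored big-endian, the bytes at ascending addresses are 1A 14 1C 2E E1 2D.
Read back as little-endian, the first byte is least significant, giving 0x2DE12E1C141A.
0x2DE12E1C141A = 50445164483610.

50445164483610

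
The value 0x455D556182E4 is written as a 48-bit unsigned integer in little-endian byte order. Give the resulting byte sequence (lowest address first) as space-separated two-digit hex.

E4 82 61 55 5D 45

Split into bytes (most-significant first): 45 5D 55 61 82 E4.
Little-endian stores the least-significant byte at the lowest address.
So at ascending addresses the bytes are E4 82 61 55 5D 45.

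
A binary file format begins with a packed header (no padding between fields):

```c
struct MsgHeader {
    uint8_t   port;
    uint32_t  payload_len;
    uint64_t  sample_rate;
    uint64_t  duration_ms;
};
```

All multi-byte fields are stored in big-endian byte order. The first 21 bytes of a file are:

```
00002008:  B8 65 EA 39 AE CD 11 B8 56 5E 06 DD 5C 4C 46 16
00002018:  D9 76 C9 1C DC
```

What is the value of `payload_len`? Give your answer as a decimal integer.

`payload_len` follows `port` (1 byte), so it starts at byte offset 1 and occupies 4 bytes.
Bytes at offsets 1..4: 65 EA 39 AE.
In big-endian order the high byte comes first in memory.
The bytes are already most-significant first: 0x65EA39AE.
0x65EA39AE = 1709849006.

1709849006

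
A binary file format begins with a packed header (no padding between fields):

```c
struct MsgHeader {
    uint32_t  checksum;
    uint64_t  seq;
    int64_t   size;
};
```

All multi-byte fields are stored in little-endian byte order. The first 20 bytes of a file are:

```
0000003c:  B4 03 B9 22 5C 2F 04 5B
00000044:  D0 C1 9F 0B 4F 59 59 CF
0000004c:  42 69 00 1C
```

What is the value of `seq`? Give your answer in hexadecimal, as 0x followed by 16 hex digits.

0x0B9FC1D05B042F5C

`seq` follows `checksum` (4 bytes), so it starts at byte offset 4 and occupies 8 bytes.
Bytes at offsets 4..11: 5C 2F 04 5B D0 C1 9F 0B.
Little-endian stores the least-significant byte at the lowest address.
Reassemble most-significant byte first: 0B 9F C1 D0 5B 04 2F 5C → 0x0B9FC1D05B042F5C.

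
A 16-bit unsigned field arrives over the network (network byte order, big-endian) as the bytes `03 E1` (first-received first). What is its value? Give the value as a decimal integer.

Big-endian stores the most-significant byte at the lowest address.
The bytes are already most-significant first: 0x03E1.
0x03E1 = 993.

993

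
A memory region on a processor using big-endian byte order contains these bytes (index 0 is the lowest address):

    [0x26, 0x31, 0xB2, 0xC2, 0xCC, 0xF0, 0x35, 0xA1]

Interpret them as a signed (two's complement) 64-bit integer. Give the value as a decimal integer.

Big-endian: lowest address holds the most-significant byte.
The bytes are already most-significant first: 0x2631B2C2CCF035A1.
0x2631B2C2CCF035A1 = 2752177397031777697.

2752177397031777697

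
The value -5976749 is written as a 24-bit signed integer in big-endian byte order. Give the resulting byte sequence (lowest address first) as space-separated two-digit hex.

Two's complement of -5976749 in 24 bits: 5976749 = 0x5B32AD; invert → 0xA4CD52; add 1 → 0xA4CD53.
Split into bytes (most-significant first): A4 CD 53.
Big-endian stores the most-significant byte at the lowest address.
So the memory order matches the most-significant-first order: A4 CD 53.

A4 CD 53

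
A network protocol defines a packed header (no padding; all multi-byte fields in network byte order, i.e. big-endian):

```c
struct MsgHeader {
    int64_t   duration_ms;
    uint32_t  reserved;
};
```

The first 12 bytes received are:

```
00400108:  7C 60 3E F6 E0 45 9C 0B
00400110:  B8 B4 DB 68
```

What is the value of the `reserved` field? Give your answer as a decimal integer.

3098860392

`reserved` follows `duration_ms` (8 bytes), so it starts at byte offset 8 and occupies 4 bytes.
Bytes at offsets 8..11: B8 B4 DB 68.
Big-endian: lowest address holds the most-significant byte.
The bytes are already most-significant first: 0xB8B4DB68.
0xB8B4DB68 = 3098860392.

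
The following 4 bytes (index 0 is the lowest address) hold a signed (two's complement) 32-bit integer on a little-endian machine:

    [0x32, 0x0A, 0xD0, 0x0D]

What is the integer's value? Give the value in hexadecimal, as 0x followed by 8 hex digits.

0x0DD00A32

In little-endian order the low byte comes first in memory.
Reassemble most-significant byte first: 0D D0 0A 32 → 0x0DD00A32.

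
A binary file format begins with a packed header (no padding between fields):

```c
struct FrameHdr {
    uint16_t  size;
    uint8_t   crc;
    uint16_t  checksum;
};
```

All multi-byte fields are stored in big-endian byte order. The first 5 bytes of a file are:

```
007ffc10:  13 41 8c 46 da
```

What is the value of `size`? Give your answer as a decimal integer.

4929

`size` is the first field, at byte offset 0, occupying 2 bytes.
Bytes at offsets 0..1: 13 41.
In big-endian order the high byte comes first in memory.
The bytes are already most-significant first: 0x1341.
0x1341 = 4929.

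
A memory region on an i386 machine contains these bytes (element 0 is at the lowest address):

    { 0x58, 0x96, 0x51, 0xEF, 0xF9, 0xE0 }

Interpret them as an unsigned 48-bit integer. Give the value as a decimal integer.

In little-endian order the low byte comes first in memory.
Reassemble most-significant byte first: E0 F9 EF 51 96 58 → 0xE0F9EF519658.
0xE0F9EF519658 = 247364066580056.

247364066580056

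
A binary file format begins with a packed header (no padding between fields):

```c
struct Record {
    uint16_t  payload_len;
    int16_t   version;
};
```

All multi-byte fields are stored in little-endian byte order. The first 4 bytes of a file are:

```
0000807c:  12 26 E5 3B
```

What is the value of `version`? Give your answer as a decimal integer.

`version` follows `payload_len` (2 bytes), so it starts at byte offset 2 and occupies 2 bytes.
Bytes at offsets 2..3: E5 3B.
Little-endian stores the least-significant byte at the lowest address.
Reassemble most-significant byte first: 3B E5 → 0x3BE5.
0x3BE5 = 15333.

15333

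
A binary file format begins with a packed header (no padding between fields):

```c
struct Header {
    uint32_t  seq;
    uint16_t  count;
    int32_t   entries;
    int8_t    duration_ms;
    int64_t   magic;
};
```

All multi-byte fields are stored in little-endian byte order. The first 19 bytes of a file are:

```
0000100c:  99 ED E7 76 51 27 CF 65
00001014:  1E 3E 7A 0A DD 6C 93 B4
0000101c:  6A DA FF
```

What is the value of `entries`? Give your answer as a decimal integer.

`entries` follows `seq` (4 B), `count` (2 B), so it starts at offset 4 + 2 = 6 and occupies 4 bytes.
Bytes at offsets 6..9: CF 65 1E 3E.
In little-endian order the low byte comes first in memory.
Reassemble most-significant byte first: 3E 1E 65 CF → 0x3E1E65CF.
0x3E1E65CF = 1042179535.

1042179535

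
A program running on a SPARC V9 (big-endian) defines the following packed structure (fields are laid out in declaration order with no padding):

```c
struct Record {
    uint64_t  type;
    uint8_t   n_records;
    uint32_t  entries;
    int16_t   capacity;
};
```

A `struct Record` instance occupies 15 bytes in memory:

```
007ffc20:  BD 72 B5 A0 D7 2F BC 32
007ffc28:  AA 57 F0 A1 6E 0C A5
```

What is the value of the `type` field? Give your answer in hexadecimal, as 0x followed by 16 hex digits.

`type` is the first field, at byte offset 0, occupying 8 bytes.
Bytes at offsets 0..7: BD 72 B5 A0 D7 2F BC 32.
Big-endian stores the most-significant byte at the lowest address.
The bytes are already most-significant first: 0xBD72B5A0D72FBC32.

0xBD72B5A0D72FBC32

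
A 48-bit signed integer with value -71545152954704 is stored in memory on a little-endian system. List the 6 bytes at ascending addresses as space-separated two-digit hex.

Two's complement of -71545152954704 in 48 bits: 71545152954704 = 0x4111E76D6150; invert → 0xBEEE18929EAF; add 1 → 0xBEEE18929EB0.
Split into bytes (most-significant first): BE EE 18 92 9E B0.
In little-endian order the low byte comes first in memory.
So at ascending addresses the bytes are B0 9E 92 18 EE BE.

B0 9E 92 18 EE BE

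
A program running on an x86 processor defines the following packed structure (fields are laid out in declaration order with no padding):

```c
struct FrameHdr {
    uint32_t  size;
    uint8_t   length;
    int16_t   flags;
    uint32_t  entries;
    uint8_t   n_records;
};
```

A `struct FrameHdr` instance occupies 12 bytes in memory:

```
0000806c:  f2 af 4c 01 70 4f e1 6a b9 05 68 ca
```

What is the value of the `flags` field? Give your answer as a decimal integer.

-7857

`flags` follows `size` (4 B), `length` (1 B), so it starts at offset 4 + 1 = 5 and occupies 2 bytes.
Bytes at offsets 5..6: 4F E1.
In little-endian order the low byte comes first in memory.
Reassemble most-significant byte first: E1 4F → 0xE14F.
Top bit is set, so as a signed 16-bit value this is 0xE14F − 2^16 = -7857.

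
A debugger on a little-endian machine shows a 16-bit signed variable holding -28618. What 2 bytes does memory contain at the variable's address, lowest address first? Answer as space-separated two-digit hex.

Two's complement of -28618 in 16 bits: 28618 = 0x6FCA; invert → 0x9035; add 1 → 0x9036.
Split into bytes (most-significant first): 90 36.
Little-endian: lowest address holds the least-significant byte.
So at ascending addresses the bytes are 36 90.

36 90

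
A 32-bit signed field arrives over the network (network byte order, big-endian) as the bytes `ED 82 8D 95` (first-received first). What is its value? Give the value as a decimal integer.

Big-endian: lowest address holds the most-significant byte.
The bytes are already most-significant first: 0xED828D95.
Top bit is set, so as a signed 32-bit value this is 0xED828D95 − 2^32 = -310211179.

-310211179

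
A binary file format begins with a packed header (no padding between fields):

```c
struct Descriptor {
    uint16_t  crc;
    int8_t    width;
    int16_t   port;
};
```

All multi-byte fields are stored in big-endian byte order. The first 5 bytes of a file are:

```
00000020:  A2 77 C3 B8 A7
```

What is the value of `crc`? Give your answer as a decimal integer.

`crc` is the first field, at byte offset 0, occupying 2 bytes.
Bytes at offsets 0..1: A2 77.
In big-endian order the high byte comes first in memory.
The bytes are already most-significant first: 0xA277.
0xA277 = 41591.

41591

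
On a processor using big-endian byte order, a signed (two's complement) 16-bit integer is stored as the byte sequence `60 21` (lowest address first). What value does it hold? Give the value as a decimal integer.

Big-endian: lowest address holds the most-significant byte.
The bytes are already most-significant first: 0x6021.
0x6021 = 24609.

24609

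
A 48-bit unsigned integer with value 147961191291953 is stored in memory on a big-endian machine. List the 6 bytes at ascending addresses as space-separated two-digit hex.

86 91 E6 3F 5C 31

147961191291953 in hexadecimal, padded to 48 bits, is 0x8691E63F5C31.
Split into bytes (most-significant first): 86 91 E6 3F 5C 31.
Big-endian: lowest address holds the most-significant byte.
So the memory order matches the most-significant-first order: 86 91 E6 3F 5C 31.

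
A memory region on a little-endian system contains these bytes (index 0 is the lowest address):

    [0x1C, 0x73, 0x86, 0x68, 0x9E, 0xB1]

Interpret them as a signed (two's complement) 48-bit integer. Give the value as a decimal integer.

-86181060119780

Little-endian stores the least-significant byte at the lowest address.
Reassemble most-significant byte first: B1 9E 68 86 73 1C → 0xB19E6886731C.
Top bit is set, so as a signed 48-bit value this is 0xB19E6886731C − 2^48 = -86181060119780.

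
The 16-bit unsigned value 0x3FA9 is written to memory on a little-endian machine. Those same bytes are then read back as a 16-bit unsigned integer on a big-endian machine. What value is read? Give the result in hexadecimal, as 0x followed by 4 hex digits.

Stored little-endian, the bytes at ascending addresses are A9 3F.
Read back as big-endian, the last byte is least significant, giving 0xA93F.

0xA93F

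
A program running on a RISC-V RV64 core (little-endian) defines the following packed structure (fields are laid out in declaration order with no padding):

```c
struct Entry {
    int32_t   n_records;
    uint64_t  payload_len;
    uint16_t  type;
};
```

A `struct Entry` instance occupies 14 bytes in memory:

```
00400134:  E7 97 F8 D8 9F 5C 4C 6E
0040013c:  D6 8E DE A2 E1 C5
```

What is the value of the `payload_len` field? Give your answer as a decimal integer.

11735974730598735007

`payload_len` follows `n_records` (4 bytes), so it starts at byte offset 4 and occupies 8 bytes.
Bytes at offsets 4..11: 9F 5C 4C 6E D6 8E DE A2.
In little-endian order the low byte comes first in memory.
Reassemble most-significant byte first: A2 DE 8E D6 6E 4C 5C 9F → 0xA2DE8ED66E4C5C9F.
0xA2DE8ED66E4C5C9F = 11735974730598735007.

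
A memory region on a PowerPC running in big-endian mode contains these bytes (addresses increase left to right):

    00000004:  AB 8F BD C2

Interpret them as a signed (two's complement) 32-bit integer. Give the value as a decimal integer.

In big-endian order the high byte comes first in memory.
The bytes are already most-significant first: 0xAB8FBDC2.
Top bit is set, so as a signed 32-bit value this is 0xAB8FBDC2 − 2^32 = -1416643134.

-1416643134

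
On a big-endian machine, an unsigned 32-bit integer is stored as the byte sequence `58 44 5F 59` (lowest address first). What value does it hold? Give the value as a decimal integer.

In big-endian order the high byte comes first in memory.
The bytes are already most-significant first: 0x58445F59.
0x58445F59 = 1480875865.

1480875865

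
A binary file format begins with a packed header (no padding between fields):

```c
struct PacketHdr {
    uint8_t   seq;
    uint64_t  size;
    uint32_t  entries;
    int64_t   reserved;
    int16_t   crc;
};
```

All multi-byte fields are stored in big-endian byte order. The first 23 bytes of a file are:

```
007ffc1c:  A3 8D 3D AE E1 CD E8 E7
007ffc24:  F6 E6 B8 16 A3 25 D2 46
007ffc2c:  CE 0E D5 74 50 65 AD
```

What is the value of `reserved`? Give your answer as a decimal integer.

`reserved` follows `seq` (1 B), `size` (8 B), `entries` (4 B), so it starts at offset 1 + 8 + 4 = 13 and occupies 8 bytes.
Bytes at offsets 13..20: 25 D2 46 CE 0E D5 74 50.
In big-endian order the high byte comes first in memory.
The bytes are already most-significant first: 0x25D246CE0ED57450.
0x25D246CE0ED57450 = 2725318575338648656.

2725318575338648656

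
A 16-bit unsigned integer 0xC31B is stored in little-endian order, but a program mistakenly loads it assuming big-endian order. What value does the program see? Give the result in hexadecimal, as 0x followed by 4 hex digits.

0x1BC3

Stored little-endian, the bytes at ascending addresses are 1B C3.
Read back as big-endian, the last byte is least significant, giving 0x1BC3.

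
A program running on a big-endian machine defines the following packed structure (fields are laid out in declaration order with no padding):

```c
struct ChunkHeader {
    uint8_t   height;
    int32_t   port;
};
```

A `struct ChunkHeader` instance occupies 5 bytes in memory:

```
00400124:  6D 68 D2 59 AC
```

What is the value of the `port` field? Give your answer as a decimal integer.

`port` follows `height` (1 byte), so it starts at byte offset 1 and occupies 4 bytes.
Bytes at offsets 1..4: 68 D2 59 AC.
In big-endian order the high byte comes first in memory.
The bytes are already most-significant first: 0x68D259AC.
0x68D259AC = 1758615980.

1758615980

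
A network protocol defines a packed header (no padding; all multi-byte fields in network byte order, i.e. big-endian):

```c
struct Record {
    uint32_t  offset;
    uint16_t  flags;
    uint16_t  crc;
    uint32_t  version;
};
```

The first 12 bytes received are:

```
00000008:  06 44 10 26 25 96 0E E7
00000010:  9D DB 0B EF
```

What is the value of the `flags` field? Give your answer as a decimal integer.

`flags` follows `offset` (4 bytes), so it starts at byte offset 4 and occupies 2 bytes.
Bytes at offsets 4..5: 25 96.
Big-endian stores the most-significant byte at the lowest address.
The bytes are already most-significant first: 0x2596.
0x2596 = 9622.

9622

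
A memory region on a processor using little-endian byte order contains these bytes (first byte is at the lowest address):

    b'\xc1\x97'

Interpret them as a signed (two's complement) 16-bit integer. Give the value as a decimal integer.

In little-endian order the low byte comes first in memory.
Reassemble most-significant byte first: 97 C1 → 0x97C1.
Top bit is set, so as a signed 16-bit value this is 0x97C1 − 2^16 = -26687.

-26687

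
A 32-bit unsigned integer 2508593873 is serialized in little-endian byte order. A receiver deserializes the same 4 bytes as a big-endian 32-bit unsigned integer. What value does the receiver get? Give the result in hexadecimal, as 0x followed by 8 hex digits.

2508593873 in 32-bit hexadecimal is 0x95861AD1.
Stored little-endian, the bytes at ascending addresses are D1 1A 86 95.
Read back as big-endian, the last byte is least significant, giving 0xD11A8695.

0xD11A8695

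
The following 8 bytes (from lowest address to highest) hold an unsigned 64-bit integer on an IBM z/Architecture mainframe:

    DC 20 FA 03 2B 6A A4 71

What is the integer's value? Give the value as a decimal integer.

15861952779119142001

Big-endian: lowest address holds the most-significant byte.
The bytes are already most-significant first: 0xDC20FA032B6AA471.
0xDC20FA032B6AA471 = 15861952779119142001.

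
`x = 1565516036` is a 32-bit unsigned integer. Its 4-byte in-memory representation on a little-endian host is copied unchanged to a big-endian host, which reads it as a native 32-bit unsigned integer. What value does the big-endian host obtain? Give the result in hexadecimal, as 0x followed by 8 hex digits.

0x04E14F5D

1565516036 in 32-bit hexadecimal is 0x5D4FE104.
Stored little-endian, the bytes at ascending addresses are 04 E1 4F 5D.
Read back as big-endian, the last byte is least significant, giving 0x04E14F5D.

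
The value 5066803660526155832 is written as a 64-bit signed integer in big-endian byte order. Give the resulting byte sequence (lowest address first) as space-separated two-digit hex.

5066803660526155832 in hexadecimal, padded to 64 bits, is 0x4650E7158C4F7838.
Split into bytes (most-significant first): 46 50 E7 15 8C 4F 78 38.
Big-endian: lowest address holds the most-significant byte.
So the memory order matches the most-significant-first order: 46 50 E7 15 8C 4F 78 38.

46 50 E7 15 8C 4F 78 38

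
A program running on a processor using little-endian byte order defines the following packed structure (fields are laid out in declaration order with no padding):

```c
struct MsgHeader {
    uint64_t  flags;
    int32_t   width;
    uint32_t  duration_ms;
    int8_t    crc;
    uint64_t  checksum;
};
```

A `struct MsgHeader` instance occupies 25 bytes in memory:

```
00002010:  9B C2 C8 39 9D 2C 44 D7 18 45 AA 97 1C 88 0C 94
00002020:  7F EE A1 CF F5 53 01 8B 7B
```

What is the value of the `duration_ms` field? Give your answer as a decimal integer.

`duration_ms` follows `flags` (8 B), `width` (4 B), so it starts at offset 8 + 4 = 12 and occupies 4 bytes.
Bytes at offsets 12..15: 1C 88 0C 94.
Little-endian: lowest address holds the least-significant byte.
Reassemble most-significant byte first: 94 0C 88 1C → 0x940C881C.
0x940C881C = 2483849244.

2483849244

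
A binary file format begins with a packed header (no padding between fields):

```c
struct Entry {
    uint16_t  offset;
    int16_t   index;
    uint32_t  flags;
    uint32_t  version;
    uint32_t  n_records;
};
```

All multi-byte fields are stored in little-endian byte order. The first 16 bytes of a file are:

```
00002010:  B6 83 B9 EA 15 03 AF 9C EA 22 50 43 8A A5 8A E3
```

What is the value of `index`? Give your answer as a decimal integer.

-5447

`index` follows `offset` (2 bytes), so it starts at byte offset 2 and occupies 2 bytes.
Bytes at offsets 2..3: B9 EA.
In little-endian order the low byte comes first in memory.
Reassemble most-significant byte first: EA B9 → 0xEAB9.
Top bit is set, so as a signed 16-bit value this is 0xEAB9 − 2^16 = -5447.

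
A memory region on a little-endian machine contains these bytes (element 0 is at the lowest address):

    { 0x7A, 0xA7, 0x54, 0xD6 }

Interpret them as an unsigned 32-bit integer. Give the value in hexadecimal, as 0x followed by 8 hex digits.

Little-endian: lowest address holds the least-significant byte.
Reassemble most-significant byte first: D6 54 A7 7A → 0xD654A77A.

0xD654A77A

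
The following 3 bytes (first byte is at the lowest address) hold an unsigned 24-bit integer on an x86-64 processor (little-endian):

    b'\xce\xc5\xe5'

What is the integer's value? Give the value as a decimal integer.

15058382

Little-endian: lowest address holds the least-significant byte.
Reassemble most-significant byte first: E5 C5 CE → 0xE5C5CE.
0xE5C5CE = 15058382.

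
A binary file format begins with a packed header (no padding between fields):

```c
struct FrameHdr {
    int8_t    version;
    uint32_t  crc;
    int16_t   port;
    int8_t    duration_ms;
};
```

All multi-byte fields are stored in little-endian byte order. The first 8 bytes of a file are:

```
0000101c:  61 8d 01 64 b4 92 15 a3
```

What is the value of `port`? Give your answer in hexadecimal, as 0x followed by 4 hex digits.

`port` follows `version` (1 B), `crc` (4 B), so it starts at offset 1 + 4 = 5 and occupies 2 bytes.
Bytes at offsets 5..6: 92 15.
In little-endian order the low byte comes first in memory.
Reassemble most-significant byte first: 15 92 → 0x1592.

0x1592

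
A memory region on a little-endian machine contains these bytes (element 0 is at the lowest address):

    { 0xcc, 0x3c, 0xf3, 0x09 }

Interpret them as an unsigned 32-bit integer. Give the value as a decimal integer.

166935756

Little-endian stores the least-significant byte at the lowest address.
Reassemble most-significant byte first: 09 F3 3C CC → 0x09F33CCC.
0x09F33CCC = 166935756.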